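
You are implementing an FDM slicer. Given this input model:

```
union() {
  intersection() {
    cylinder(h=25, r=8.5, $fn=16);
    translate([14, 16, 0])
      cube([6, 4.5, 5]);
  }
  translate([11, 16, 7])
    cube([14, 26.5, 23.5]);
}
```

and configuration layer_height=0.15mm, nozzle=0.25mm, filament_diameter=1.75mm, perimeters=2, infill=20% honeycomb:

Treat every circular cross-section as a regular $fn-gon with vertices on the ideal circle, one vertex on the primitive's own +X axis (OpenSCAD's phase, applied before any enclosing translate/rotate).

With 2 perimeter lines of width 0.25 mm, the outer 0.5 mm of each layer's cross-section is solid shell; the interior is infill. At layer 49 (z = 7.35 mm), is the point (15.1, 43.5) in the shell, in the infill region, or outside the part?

At z = 7.35 mm: the cylinder: section is a regular 16-gon, circumradius r=8.5; the cube at (14, 16) does not reach this height (z outside [0, 5]); Keeping only the common overlap: at least one operand is absent at this height, so nothing remains; the cube at (11, 16) is present — its section is the full 14×26.5 rectangle; Combining (union): only the 14×26.5 cube at (11, 16) is present, so the union is just that shape — 1 connected region. Overall, the cross-section is a single solid region. The nearest boundary edge runs (25.00, 42.50)→(11.00, 42.50); distance from the point to it = 1.00 mm. The point is not inside any of the regions above, so it lies outside the cross-section (1.00 mm from the nearest boundary).

outside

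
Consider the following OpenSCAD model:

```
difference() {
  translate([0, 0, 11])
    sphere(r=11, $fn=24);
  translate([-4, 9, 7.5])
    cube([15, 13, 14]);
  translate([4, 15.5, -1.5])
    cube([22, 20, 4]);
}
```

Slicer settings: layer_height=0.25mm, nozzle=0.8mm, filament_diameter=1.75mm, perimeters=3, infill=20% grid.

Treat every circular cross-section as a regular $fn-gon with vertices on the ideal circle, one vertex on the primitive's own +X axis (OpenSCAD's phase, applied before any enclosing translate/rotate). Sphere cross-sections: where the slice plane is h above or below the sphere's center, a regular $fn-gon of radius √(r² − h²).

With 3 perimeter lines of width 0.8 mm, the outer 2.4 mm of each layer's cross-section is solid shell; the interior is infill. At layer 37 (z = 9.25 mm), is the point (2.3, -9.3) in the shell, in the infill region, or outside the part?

At z = 9.25 mm: the sphere: section is a regular 24-gon, circumradius = √(r²−h²) = √(11²−1.75²) = 10.860; the cube at (-4, 9) (footprint 15×13) is included at this height; the cube at (4, 15.5) does not reach this height (z outside [-1.5, 2.5]); Subtracting the remaining from the first: starting from the r=11 sphere, the 15×13 cube at (-4, 9) partially overlaps it — only the 13.48 mm² overlap (of its 195.00 mm²) is removed, clipping the outline — 1 connected region. Overall, the cross-section is a single solid region. The nearest boundary edge runs (2.81, -10.49)→(-0.00, -10.86); distance from the point to it = 1.25 mm. The point is inside the cross-section, 1.25 mm from the nearest boundary — within the 2.4 mm shell band (3 × 0.8).

shell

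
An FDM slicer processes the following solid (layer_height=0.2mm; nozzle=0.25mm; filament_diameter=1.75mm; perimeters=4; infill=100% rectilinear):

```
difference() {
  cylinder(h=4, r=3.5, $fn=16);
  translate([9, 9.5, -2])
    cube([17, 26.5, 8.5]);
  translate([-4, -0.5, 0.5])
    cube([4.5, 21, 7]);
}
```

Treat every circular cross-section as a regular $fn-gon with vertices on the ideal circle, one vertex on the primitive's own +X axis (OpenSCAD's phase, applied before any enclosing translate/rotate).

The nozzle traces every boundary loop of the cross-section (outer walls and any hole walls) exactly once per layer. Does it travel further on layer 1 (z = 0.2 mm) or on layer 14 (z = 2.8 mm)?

Layer 1 (z = 0.2): the cylinder: section is a regular 16-gon, circumradius r=3.5 (perimeter = 2·16·3.500·sin(180°/16) = 21.85 mm); the 17×26.5 cube at (9, 9.5) contributes its full rectangle (perimeter 87.00 mm); the cube at (-4, -0.5) does not reach this height (z outside [0.5, 7.5]); After the difference (first − rest): starting from the r=3.5 cylinder, the 17×26.5 cube at (9, 9.5) misses the remaining region (no effect) — boundary = 21.85 mm. So its perimeter = 21.85 mm. Layer 14 (z = 2.8): the r=3.5 cylinder gives a regular 16-gon of circumradius 3.5 (constant along its height) (perimeter = 2·16·3.500·sin(180°/16) = 21.85 mm); the cube at (9, 9.5) (footprint 17×26.5) is included at this height (perimeter 87.00 mm); the cube at (-4, -0.5) is present — its section is the full 4.5×21 rectangle (perimeter 51.00 mm); Taking the first minus the rest: starting from the r=3.5 cylinder, the 17×26.5 cube at (9, 9.5) misses the remaining region (no effect); the 4.5×21 cube at (-4, -0.5) partially overlaps it — only the 13.08 mm² overlap (of its 94.50 mm²) is removed, clipping the outline — boundary = 23.17 mm. So its perimeter = 23.17 mm. Layer 14 is larger (23.17 vs 21.85 mm).

layer 14 (z = 2.8 mm)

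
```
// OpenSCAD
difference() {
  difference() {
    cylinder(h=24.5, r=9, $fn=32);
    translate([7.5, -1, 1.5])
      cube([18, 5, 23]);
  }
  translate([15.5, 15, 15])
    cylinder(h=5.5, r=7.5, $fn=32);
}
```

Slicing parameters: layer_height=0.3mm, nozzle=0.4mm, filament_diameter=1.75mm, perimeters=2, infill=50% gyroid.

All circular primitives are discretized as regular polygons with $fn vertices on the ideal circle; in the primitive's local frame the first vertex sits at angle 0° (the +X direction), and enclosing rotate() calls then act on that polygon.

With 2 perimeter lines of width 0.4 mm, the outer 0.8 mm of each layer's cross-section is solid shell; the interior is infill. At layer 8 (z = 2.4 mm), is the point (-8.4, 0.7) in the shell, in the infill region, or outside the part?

shell

At z = 2.4 mm: the r=9 cylinder contributes a regular 32-gon of circumradius 9; the cube at (7.5, -1) is present — its section is the full 18×5 rectangle; After the difference (first − rest): starting from the r=9 cylinder, the 18×5 cube at (7.5, -1) partially overlaps it — only the 6.11 mm² overlap (of its 90.00 mm²) is removed, clipping the outline — 1 connected region; the cylinder at (15.5, 15) is absent (z outside [15, 20.5]); Subtracting the remaining from the first: none of the subtracted shapes is present at this height, so the result so far is unchanged — 1 connected region. Overall, the cross-section is a single solid region. The nearest boundary edge runs (-9.00, 0.00)→(-8.83, 1.76); distance from the point to it = 0.53 mm. The point is inside the cross-section, 0.53 mm from the nearest boundary — within the 0.8 mm shell band (2 × 0.4).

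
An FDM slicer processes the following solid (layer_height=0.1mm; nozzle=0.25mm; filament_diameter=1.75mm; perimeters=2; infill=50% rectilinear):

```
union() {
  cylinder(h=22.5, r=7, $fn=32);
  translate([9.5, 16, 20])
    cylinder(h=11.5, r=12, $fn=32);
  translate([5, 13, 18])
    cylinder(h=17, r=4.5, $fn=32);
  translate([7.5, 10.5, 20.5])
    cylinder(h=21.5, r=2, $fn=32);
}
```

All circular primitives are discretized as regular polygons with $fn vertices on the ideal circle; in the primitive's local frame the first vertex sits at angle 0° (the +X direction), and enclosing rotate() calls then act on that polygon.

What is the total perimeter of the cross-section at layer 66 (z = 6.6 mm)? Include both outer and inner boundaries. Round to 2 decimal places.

At z = 6.6 mm: the cylinder: section is a regular 32-gon, circumradius r=7 (perimeter = 2·32·7.000·sin(180°/32) = 43.91 mm); the cylinder at (9.5, 16) is not intersected at this z (z outside [20, 31.5]); the cylinder at (5, 13) does not reach this height (z outside [18, 35]); the cylinder at (7.5, 10.5) is not intersected at this z (z outside [20.5, 42]); Combining (union): only the r=7 cylinder is present, so the union is just that shape — boundary = 43.91 mm. Overall, the cross-section is a single solid region. Total boundary length (outer) = 43.91 mm.

43.91 mm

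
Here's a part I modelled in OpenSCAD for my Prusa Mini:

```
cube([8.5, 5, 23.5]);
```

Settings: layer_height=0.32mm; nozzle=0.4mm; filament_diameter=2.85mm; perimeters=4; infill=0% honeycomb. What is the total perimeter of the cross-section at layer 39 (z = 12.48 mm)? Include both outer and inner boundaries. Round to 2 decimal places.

At z = 12.48 mm: the cube (footprint 8.5×5) is included at this height (perimeter 27.00 mm). Overall, the cross-section is a single solid region. Total boundary length (outer) = 27.00 mm.

27.00 mm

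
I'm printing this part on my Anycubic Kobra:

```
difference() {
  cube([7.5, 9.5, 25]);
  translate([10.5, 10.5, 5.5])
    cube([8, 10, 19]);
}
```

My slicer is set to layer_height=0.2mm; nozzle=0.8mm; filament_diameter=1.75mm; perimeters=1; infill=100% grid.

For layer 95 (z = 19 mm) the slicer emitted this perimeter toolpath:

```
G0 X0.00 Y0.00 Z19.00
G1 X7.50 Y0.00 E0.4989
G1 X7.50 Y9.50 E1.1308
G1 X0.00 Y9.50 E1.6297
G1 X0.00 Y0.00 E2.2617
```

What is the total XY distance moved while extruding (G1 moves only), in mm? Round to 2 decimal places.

34.00 mm

Sum the Euclidean lengths of each G1 segment: total = 34.00 mm.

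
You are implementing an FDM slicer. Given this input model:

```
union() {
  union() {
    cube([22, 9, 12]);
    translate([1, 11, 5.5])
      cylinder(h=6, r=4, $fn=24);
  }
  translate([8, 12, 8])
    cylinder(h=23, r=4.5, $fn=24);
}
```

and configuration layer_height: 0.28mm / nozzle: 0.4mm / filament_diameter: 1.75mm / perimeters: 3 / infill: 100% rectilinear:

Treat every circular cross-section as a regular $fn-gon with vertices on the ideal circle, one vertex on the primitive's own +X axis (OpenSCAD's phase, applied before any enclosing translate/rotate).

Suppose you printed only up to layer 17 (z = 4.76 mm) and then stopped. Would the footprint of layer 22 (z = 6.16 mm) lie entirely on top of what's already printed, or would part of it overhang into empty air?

Compare the two slices. At z = 4.76: the 22×9 cube contributes its full rectangle (area 198.00 mm²); the cylinder at (1, 11) is absent (z outside [5.5, 11.5]); Combining (union): only the 22×9 cube is present, so the union is just that shape — area = 198.00 mm²; the cylinder at (8, 12) is not intersected at this z (z outside [8, 31]); Taking the union: only the result so far is present, so the union is just that shape — area = 198.00 mm². At z = 6.16: the cube (footprint 22×9) is included at this height (area 198.00 mm²); the cylinder at (1, 11): section is a regular 24-gon, circumradius r=4 (area = (24/2)·4.000²·sin(360°/24) = 49.69 mm²); Merging all regions: the regions partially overlap — summed areas 247.69 mm² minus the doubly-counted overlap 6.75 mm² gives 240.94 mm² — area = 240.94 mm²; the cylinder at (8, 12) does not reach this height (z outside [8, 31]); Taking the union: only that combined region is present, so the union is just that shape — area = 240.94 mm². Checking containment: at z = 6.16 the cross-section extends beyond the z = 4.76 cross-section by about 42.94 mm².

part overhangs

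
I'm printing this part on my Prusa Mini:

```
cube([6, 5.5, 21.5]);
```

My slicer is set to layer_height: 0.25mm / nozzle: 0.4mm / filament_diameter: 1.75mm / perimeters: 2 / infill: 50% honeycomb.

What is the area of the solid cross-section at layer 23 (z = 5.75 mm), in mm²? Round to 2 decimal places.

33.00 mm²

At z = 5.75 mm: the cube is present — its section is the full 6×5.5 rectangle (area 33.00 mm²). Overall, the cross-section is a single solid region. Net area = 33.00 mm².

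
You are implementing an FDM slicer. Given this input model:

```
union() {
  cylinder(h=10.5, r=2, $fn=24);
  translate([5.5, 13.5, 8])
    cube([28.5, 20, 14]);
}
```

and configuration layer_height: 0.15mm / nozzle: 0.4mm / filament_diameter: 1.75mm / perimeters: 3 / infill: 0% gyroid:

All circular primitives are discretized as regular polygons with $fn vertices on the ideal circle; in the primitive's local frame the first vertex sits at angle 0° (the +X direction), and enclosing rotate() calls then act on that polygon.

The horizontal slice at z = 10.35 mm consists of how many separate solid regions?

2

At z = 10.35 mm: the r=2 cylinder gives a regular 24-gon of circumradius 2 (constant along its height); the cube at (5.5, 13.5) is present — its section is the full 28.5×20 rectangle; Taking the union: the 2 present regions are separate (no shared area or edge), so areas and boundary lengths simply add and each stays a separate island — 2 connected regions. The result has 2 disconnected regions.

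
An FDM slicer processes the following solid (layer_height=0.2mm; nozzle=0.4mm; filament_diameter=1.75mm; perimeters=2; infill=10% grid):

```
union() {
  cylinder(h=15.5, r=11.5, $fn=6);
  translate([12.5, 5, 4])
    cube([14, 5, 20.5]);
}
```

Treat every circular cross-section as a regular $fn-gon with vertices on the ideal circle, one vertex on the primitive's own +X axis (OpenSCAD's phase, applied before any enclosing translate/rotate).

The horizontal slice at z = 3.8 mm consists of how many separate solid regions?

At z = 3.8 mm: the r=11.5 cylinder contributes a regular 6-gon of circumradius 11.5; the cube at (12.5, 5) is not intersected at this z (z outside [4, 24.5]); Merging all regions: only the r=11.5 cylinder is present, so the union is just that shape — 1 connected region. The result has 1 disconnected region.

1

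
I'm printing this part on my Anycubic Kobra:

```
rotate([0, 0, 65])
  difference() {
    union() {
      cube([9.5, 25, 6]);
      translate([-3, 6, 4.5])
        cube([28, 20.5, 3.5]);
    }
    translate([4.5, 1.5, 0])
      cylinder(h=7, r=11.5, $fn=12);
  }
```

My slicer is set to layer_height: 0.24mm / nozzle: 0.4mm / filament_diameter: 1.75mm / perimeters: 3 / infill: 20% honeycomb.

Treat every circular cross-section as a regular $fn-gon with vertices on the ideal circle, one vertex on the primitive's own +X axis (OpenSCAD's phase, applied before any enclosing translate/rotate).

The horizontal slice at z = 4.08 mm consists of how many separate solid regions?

1

At z = 4.08 mm: the 9.5×25 cube contributes its full rectangle; the cube at (-3, 6) is not intersected at this z (z outside [4.5, 8]); Combining (union): only the 9.5×25 cube is present, so the union is just that shape — 1 connected region; the r=11.5 cylinder at (4.5, 1.5) gives a regular 12-gon of circumradius 11.5 (constant along its height); After the difference (first − rest): starting from the result so far, the r=11.5 cylinder at (4.5, 1.5) partially overlaps it — only the 117.44 mm² overlap (of its 396.75 mm²) is removed, clipping the outline — 1 connected region; (whole slice rotated 65° about Z — lengths, areas and connectivity unchanged). The result has 1 disconnected region.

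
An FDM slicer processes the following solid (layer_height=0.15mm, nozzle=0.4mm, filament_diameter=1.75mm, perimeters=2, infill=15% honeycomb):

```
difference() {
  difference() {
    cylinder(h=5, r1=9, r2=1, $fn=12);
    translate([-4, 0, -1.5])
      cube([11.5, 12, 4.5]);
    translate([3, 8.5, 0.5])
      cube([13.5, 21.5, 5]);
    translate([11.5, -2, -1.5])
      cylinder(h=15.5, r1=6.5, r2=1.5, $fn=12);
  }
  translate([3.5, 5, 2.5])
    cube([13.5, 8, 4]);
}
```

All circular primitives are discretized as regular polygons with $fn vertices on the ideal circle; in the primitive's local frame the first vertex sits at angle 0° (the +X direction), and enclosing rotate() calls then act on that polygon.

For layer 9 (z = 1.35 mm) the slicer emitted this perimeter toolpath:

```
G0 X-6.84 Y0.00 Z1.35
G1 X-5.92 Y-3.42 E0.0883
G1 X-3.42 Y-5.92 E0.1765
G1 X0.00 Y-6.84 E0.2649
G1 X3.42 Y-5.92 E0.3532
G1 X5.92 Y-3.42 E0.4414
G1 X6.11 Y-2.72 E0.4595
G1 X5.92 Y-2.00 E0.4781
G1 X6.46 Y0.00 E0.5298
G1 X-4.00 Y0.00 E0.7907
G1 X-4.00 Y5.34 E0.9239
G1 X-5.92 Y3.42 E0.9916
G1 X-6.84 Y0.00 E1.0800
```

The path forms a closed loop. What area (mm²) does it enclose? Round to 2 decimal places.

79.22 mm²

Apply the shoelace formula to the sequence of (X, Y) vertices; enclosed area = 79.22 mm².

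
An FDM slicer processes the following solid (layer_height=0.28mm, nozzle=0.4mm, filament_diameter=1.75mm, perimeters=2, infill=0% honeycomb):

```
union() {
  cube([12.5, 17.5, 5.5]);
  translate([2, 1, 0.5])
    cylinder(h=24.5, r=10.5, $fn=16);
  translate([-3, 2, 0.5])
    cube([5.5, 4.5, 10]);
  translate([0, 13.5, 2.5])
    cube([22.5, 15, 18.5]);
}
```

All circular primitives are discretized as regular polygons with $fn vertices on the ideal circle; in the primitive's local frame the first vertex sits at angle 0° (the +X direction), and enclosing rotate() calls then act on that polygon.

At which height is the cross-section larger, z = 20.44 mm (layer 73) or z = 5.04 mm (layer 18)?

layer 18 (z = 5.04 mm)

Layer 73 (z = 20.44): the cube is absent (z outside [0, 5.5]); the cylinder at (2, 1): section is a regular 16-gon, circumradius r=10.5 (area = (16/2)·10.500²·sin(360°/16) = 337.53 mm²); the cube at (-3, 2) is absent (z outside [0.5, 10.5]); the cube at (0, 13.5) is present — its section is the full 22.5×15 rectangle (area 337.50 mm²); Merging all regions: the 2 present regions are separate (no shared area or edge), so areas and boundary lengths simply add and each stays a separate island — area = 675.03 mm². So its area = 675.03 mm². Layer 18 (z = 5.04): the 12.5×17.5 cube contributes its full rectangle (area 218.75 mm²); the r=10.5 cylinder at (2, 1) gives a regular 16-gon of circumradius 10.5 (constant along its height) (area = (16/2)·10.500²·sin(360°/16) = 337.53 mm²); the 5.5×4.5 cube at (-3, 2) contributes its full rectangle (area 24.75 mm²); the cube at (0, 13.5) is present — its section is the full 22.5×15 rectangle (area 337.50 mm²); Combining (union): the regions partially overlap — summed areas 918.53 mm² minus the doubly-counted overlap 192.13 mm² gives 726.39 mm² — area = 726.39 mm². So its area = 726.39 mm². Layer 18 is larger (726.39 vs 675.03 mm²).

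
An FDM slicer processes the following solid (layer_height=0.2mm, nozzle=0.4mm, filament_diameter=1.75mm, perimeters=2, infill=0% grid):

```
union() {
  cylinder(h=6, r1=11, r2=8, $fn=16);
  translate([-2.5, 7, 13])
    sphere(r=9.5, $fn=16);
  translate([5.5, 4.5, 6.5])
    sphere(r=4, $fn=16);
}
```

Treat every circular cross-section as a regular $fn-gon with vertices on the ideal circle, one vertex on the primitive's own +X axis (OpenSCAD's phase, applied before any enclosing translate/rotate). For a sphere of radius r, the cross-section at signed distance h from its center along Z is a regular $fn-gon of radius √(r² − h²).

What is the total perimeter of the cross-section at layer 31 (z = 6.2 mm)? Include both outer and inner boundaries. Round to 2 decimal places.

53.15 mm

At z = 6.2 mm: the cone is not intersected at this z (z outside [0, 6]); the r=9.5 sphere at (-2.5, 7) contributes a regular 16-gon of circumradius √(9.5²−6.8²) = 6.634 (perimeter = 2·16·6.634·sin(180°/16) = 41.42 mm); the r=4 sphere at (5.5, 4.5) contributes a regular 16-gon of circumradius √(4²−0.3²) = 3.989 (perimeter = 2·16·3.989·sin(180°/16) = 24.90 mm); Combining (union): the regions partially overlap (shared area 8.67 mm²), so the edge portions inside another operand are dropped and the merged outline is re-measured after clipping — boundary = 53.15 mm. Overall, the cross-section is a single solid region. Total boundary length (outer) = 53.15 mm.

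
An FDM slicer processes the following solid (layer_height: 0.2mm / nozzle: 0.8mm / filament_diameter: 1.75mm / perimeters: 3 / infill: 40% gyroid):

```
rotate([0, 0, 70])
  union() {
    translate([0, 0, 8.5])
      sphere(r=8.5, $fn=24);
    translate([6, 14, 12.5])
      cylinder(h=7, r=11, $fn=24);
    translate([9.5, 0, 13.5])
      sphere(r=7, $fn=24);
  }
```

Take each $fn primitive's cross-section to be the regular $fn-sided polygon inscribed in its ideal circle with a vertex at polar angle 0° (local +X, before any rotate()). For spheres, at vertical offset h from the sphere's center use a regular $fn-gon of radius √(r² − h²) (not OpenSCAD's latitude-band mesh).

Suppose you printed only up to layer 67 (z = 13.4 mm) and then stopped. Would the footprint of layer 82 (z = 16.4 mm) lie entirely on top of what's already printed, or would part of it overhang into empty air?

Compare the two slices. At z = 13.4: the r=8.5 sphere slices to a regular 24-gon of circumradius 6.946 (√(r²−h²) with h=4.9 from center) (area = (24/2)·6.946²·sin(360°/24) = 149.83 mm²); the cylinder at (6, 14): section is a regular 24-gon, circumradius r=11 (area = (24/2)·11.000²·sin(360°/24) = 375.81 mm²); the r=7 sphere at (9.5, 0) contributes a regular 24-gon of circumradius √(7²−0.1²) = 6.999 (area = (24/2)·6.999²·sin(360°/24) = 152.15 mm²); Merging all regions: the regions partially overlap — summed areas 677.78 mm² minus the doubly-counted overlap 67.57 mm² gives 610.21 mm² — area = 610.21 mm²; (whole slice rotated 70° about Z — lengths, areas and connectivity unchanged). At z = 16.4: the r=8.5 sphere slices to a regular 24-gon of circumradius 3.137 (√(r²−h²) with h=7.9 from center) (area = (24/2)·3.137²·sin(360°/24) = 30.56 mm²); the r=11 cylinder at (6, 14) gives a regular 24-gon of circumradius 11 (constant along its height) (area = (24/2)·11.000²·sin(360°/24) = 375.81 mm²); the r=7 sphere at (9.5, 0) slices to a regular 24-gon of circumradius 6.371 (√(r²−h²) with h=2.9 from center) (area = (24/2)·6.371²·sin(360°/24) = 126.07 mm²); Combining (union): the regions partially overlap — summed areas 532.43 mm² minus the doubly-counted overlap 17.45 mm² gives 514.98 mm² — area = 514.98 mm²; (rotated 70° about Z; rotation is an isometry so areas/perimeters/island counts are preserved). Checking containment: the cross-section at z = 16.4 is a subset of the cross-section at z = 13.4.

entirely on top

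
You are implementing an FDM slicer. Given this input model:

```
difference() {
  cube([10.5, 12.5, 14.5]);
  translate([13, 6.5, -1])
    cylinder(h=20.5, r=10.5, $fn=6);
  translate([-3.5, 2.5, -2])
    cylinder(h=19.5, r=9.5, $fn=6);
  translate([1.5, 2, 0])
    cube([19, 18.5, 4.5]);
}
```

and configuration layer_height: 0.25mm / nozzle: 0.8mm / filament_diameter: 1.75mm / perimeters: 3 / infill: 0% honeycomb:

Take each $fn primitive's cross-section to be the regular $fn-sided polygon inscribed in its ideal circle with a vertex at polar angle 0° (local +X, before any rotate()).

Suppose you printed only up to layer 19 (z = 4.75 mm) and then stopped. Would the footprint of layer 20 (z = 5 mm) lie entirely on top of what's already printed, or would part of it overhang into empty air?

entirely on top

Compare the two slices. At z = 4.75: the cube (footprint 10.5×12.5) is included at this height (area 131.25 mm²); the r=10.5 cylinder at (13, 6.5) gives a regular 6-gon of circumradius 10.5 (constant along its height) (area = (6/2)·10.500²·sin(360°/6) = 286.44 mm²); the r=9.5 cylinder at (-3.5, 2.5) contributes a regular 6-gon of circumradius 9.5 (area = (6/2)·9.500²·sin(360°/6) = 234.48 mm²); the cube at (1.5, 2) is not intersected at this z (z outside [0, 4.5]); Subtracting the remaining from the first: starting from the 10.5×12.5 cube (131.25 mm²), the r=10.5 cylinder at (13, 6.5) partially overlaps it — only the 77.41 mm² overlap (of its 286.44 mm²) is removed, clipping the outline; the r=9.5 cylinder at (-3.5, 2.5) partially overlaps it — only the 37.03 mm² overlap (of its 234.48 mm²) is removed, clipping the outline — area = 16.81 mm². At z = 5: the cube (footprint 10.5×12.5) is included at this height (area 131.25 mm²); the cylinder at (13, 6.5): section is a regular 6-gon, circumradius r=10.5 (area = (6/2)·10.500²·sin(360°/6) = 286.44 mm²); the cylinder at (-3.5, 2.5): section is a regular 6-gon, circumradius r=9.5 (area = (6/2)·9.500²·sin(360°/6) = 234.48 mm²); the cube at (1.5, 2) is absent (z outside [0, 4.5]); Subtracting the remaining from the first: starting from the 10.5×12.5 cube (131.25 mm²), the r=10.5 cylinder at (13, 6.5) partially overlaps it — only the 77.41 mm² overlap (of its 286.44 mm²) is removed, clipping the outline; the r=9.5 cylinder at (-3.5, 2.5) partially overlaps it — only the 37.03 mm² overlap (of its 234.48 mm²) is removed, clipping the outline — area = 16.81 mm². Checking containment: the cross-section at z = 5 is a subset of the cross-section at z = 4.75.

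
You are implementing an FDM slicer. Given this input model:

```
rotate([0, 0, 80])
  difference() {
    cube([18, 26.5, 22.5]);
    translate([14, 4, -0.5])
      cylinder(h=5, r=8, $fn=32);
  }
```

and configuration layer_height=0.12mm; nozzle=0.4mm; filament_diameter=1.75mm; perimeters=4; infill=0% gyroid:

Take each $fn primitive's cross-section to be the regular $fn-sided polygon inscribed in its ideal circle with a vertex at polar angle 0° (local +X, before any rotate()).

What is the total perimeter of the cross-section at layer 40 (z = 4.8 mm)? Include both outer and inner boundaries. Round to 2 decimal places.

89.00 mm

At z = 4.8 mm: the 18×26.5 cube contributes its full rectangle (perimeter 89.00 mm); the cylinder at (14, 4) is absent (z outside [-0.5, 4.5]); Taking the first minus the rest: none of the subtracted shapes is present at this height, so the 18×26.5 cube is unchanged — boundary = 89.00 mm; (rotated 80° about Z; rotation is an isometry so areas/perimeters/island counts are preserved). Overall, the cross-section is a single solid region. Total boundary length (outer) = 89.00 mm.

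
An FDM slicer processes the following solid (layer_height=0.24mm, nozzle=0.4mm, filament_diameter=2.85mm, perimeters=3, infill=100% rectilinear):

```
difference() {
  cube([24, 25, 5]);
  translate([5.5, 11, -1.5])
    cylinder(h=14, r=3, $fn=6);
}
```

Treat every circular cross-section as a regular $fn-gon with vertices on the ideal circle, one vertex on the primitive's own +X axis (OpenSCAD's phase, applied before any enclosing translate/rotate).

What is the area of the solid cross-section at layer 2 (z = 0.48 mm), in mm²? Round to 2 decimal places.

At z = 0.48 mm: the cube (footprint 24×25) is included at this height (area 600.00 mm²); the cylinder at (5.5, 11): section is a regular 6-gon, circumradius r=3 (area = (6/2)·3.000²·sin(360°/6) = 23.38 mm²); Subtracting the remaining from the first: starting from the 24×25 cube (600.00 mm²), the r=3 cylinder at (5.5, 11) lies wholly inside it (removes its full 23.38 mm² and its 18.00 mm outline becomes a hole wall) — area = 576.62 mm². Overall, the cross-section is one region with 1 hole. Net area = 576.62 mm².

576.62 mm²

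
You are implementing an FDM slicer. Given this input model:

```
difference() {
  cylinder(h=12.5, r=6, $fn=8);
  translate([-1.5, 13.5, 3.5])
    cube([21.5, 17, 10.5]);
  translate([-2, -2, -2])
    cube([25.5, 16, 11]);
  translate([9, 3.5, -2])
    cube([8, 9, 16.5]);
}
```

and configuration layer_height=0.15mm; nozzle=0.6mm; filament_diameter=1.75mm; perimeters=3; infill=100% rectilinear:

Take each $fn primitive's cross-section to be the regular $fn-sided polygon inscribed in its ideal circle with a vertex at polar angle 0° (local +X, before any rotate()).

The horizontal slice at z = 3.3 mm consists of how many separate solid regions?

1

At z = 3.3 mm: the r=6 cylinder gives a regular 8-gon of circumradius 6 (constant along its height); the cube at (-1.5, 13.5) does not reach this height (z outside [3.5, 14]); the cube at (-2, -2) is present — its section is the full 25.5×16 rectangle; the 8×9 cube at (9, 3.5) contributes its full rectangle; Taking the first minus the rest: starting from the r=6 cylinder, the 25.5×16 cube at (-2, -2) partially overlaps it — only the 51.80 mm² overlap (of its 408.00 mm²) is removed, clipping the outline; the 8×9 cube at (9, 3.5) misses the remaining region (no effect) — 1 connected region. The result has 1 disconnected region.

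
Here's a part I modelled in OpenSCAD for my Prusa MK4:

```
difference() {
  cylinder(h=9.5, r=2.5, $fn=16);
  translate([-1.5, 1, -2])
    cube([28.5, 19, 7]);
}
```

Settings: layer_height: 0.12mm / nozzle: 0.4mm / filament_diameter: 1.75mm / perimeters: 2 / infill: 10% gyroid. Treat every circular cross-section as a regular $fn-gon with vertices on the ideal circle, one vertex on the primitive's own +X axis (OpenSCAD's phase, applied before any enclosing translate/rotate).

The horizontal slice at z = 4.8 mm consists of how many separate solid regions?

1

At z = 4.8 mm: the cylinder: section is a regular 16-gon, circumradius r=2.5; the cube at (-1.5, 1) is present — its section is the full 28.5×19 rectangle; Taking the first minus the rest: starting from the r=2.5 cylinder, the 28.5×19 cube at (-1.5, 1) partially overlaps it — only the 4.34 mm² overlap (of its 541.50 mm²) is removed, clipping the outline — 1 connected region. The result has 1 disconnected region.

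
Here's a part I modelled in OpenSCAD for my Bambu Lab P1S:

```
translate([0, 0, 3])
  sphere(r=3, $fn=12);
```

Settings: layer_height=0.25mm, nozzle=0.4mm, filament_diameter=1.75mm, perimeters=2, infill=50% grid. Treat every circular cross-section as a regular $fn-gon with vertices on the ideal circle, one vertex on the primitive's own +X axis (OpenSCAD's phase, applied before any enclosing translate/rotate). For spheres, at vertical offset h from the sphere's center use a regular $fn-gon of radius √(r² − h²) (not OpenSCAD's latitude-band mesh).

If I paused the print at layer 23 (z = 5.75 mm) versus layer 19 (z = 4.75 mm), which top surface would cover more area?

layer 19 (z = 4.75 mm)

Layer 23 (z = 5.75): the sphere: section is a regular 12-gon, circumradius = √(r²−h²) = √(3²−2.75²) = 1.199 (area = (12/2)·1.199²·sin(360°/12) = 4.31 mm²). So its area = 4.31 mm². Layer 19 (z = 4.75): the sphere: section is a regular 12-gon, circumradius = √(r²−h²) = √(3²−1.75²) = 2.437 (area = (12/2)·2.437²·sin(360°/12) = 17.81 mm²). So its area = 17.81 mm². Layer 19 is larger (17.81 vs 4.31 mm²).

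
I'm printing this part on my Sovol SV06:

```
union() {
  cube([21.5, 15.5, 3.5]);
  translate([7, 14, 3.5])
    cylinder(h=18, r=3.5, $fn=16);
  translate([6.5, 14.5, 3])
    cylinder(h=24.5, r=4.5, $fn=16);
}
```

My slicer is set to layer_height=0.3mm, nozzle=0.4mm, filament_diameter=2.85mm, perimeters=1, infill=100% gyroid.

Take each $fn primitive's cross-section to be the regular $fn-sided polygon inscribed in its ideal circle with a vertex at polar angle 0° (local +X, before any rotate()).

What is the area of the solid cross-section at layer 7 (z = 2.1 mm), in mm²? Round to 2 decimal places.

333.25 mm²

At z = 2.1 mm: the cube (footprint 21.5×15.5) is included at this height (area 333.25 mm²); the cylinder at (7, 14) is not intersected at this z (z outside [3.5, 21.5]); the cylinder at (6.5, 14.5) is absent (z outside [3, 27.5]); Combining (union): only the 21.5×15.5 cube is present, so the union is just that shape — area = 333.25 mm². Overall, the cross-section is a single solid region. Net area = 333.25 mm².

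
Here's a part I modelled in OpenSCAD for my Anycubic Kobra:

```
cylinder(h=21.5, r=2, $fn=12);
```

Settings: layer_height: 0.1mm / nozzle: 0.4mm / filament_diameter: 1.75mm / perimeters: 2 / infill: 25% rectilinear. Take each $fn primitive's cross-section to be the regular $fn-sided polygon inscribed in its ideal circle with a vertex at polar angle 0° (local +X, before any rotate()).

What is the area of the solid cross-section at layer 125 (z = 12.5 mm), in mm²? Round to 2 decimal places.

12.00 mm²

At z = 12.5 mm: the r=2 cylinder gives a regular 12-gon of circumradius 2 (constant along its height) (area = (12/2)·2.000²·sin(360°/12) = 12.00 mm²). Overall, the cross-section is a single solid region. Net area = 12.00 mm².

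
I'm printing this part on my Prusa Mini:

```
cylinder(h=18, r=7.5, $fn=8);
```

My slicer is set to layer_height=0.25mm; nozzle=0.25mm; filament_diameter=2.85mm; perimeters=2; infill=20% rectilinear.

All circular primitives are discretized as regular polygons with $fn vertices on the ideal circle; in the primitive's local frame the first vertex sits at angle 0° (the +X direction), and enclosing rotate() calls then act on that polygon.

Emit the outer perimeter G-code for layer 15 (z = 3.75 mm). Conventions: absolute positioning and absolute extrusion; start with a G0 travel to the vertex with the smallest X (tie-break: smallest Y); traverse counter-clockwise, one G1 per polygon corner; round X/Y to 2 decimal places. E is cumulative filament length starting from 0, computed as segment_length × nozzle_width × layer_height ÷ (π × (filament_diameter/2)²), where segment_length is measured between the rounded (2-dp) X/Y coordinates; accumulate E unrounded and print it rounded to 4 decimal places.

At z = 3.75 mm: the r=7.5 cylinder contributes a regular 8-gon of circumradius 7.5. The outline is a single polygon with 8 vertices. Extrusion per mm of travel: 0.25 × 0.25 / (π × 1.425²) = 0.009797. Accumulating E over each segment gives final E = 0.4498.

G0 X-7.50 Y0.00 Z3.75
G1 X-5.30 Y-5.30 E0.0562
G1 X0.00 Y-7.50 E0.1124
G1 X5.30 Y-5.30 E0.1687
G1 X7.50 Y0.00 E0.2249
G1 X5.30 Y5.30 E0.2811
G1 X0.00 Y7.50 E0.3373
G1 X-5.30 Y5.30 E0.3935
G1 X-7.50 Y0.00 E0.4498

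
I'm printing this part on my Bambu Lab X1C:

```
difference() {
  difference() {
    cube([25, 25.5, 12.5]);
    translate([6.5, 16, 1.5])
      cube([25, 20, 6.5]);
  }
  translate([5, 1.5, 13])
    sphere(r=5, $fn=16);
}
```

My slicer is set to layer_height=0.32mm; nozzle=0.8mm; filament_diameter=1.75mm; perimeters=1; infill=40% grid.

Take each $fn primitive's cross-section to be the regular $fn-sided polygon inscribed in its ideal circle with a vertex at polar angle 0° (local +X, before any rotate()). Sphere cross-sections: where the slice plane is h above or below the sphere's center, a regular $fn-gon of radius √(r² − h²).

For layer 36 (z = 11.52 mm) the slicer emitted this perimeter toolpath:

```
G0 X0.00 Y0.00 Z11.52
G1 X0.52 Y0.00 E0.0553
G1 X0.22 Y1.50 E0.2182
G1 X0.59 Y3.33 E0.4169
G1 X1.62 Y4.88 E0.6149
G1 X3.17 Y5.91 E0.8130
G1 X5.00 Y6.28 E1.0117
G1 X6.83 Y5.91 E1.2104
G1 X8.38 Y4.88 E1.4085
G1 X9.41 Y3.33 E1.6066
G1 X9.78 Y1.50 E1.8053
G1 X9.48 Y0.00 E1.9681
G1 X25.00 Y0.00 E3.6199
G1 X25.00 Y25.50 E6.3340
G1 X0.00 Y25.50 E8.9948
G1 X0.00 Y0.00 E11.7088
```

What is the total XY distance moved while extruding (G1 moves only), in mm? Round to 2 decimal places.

110.01 mm

Sum the Euclidean lengths of each G1 segment: total = 110.01 mm.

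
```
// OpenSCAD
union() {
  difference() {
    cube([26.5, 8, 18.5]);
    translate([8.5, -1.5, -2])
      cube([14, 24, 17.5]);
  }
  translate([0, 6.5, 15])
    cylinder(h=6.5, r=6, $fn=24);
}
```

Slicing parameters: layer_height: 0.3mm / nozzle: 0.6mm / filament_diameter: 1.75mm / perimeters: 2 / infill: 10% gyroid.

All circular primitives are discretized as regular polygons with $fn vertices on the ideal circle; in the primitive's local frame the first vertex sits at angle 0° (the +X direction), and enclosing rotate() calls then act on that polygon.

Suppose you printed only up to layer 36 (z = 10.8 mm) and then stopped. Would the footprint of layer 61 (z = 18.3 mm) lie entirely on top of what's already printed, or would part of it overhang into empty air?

Compare the two slices. At z = 10.8: the 26.5×8 cube contributes its full rectangle (area 212.00 mm²); the 14×24 cube at (8.5, -1.5) contributes its full rectangle (area 336.00 mm²); After the difference (first − rest): starting from the 26.5×8 cube (212.00 mm²), the 14×24 cube at (8.5, -1.5) partially overlaps it — only the 112.00 mm² overlap (of its 336.00 mm²) is removed, clipping the outline — area = 100.00 mm²; the cylinder at (0, 6.5) is absent (z outside [15, 21.5]); Combining (union): only that combined region is present, so the union is just that shape — area = 100.00 mm². At z = 18.3: the 26.5×8 cube contributes its full rectangle (area 212.00 mm²); the cube at (8.5, -1.5) is not intersected at this z (z outside [-2, 15.5]); Taking the first minus the rest: none of the subtracted shapes is present at this height, so the 26.5×8 cube is unchanged — area = 212.00 mm²; the r=6 cylinder at (0, 6.5) contributes a regular 24-gon of circumradius 6 (area = (24/2)·6.000²·sin(360°/24) = 111.81 mm²); Combining (union): the regions partially overlap — summed areas 323.81 mm² minus the doubly-counted overlap 36.80 mm² gives 287.01 mm² — area = 287.01 mm². Checking containment: at z = 18.3 the cross-section extends beyond the z = 10.8 cross-section by about 187.01 mm².

part overhangs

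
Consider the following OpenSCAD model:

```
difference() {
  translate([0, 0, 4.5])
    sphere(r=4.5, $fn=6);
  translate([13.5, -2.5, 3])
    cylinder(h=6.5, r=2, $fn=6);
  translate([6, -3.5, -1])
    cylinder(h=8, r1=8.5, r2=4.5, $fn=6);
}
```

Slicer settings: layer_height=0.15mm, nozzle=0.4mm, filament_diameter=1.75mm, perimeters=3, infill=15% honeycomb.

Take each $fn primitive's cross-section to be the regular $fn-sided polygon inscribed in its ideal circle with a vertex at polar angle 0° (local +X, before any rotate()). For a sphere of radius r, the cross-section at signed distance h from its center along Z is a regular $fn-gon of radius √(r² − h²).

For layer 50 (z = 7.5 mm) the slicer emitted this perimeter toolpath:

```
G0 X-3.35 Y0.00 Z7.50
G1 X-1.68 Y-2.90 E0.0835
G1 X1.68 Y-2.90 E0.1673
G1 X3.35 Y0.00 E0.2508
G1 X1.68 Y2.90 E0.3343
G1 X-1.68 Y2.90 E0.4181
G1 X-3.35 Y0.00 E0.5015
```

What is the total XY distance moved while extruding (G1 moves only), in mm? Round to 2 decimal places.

20.11 mm

Sum the Euclidean lengths of each G1 segment: total = 20.11 mm.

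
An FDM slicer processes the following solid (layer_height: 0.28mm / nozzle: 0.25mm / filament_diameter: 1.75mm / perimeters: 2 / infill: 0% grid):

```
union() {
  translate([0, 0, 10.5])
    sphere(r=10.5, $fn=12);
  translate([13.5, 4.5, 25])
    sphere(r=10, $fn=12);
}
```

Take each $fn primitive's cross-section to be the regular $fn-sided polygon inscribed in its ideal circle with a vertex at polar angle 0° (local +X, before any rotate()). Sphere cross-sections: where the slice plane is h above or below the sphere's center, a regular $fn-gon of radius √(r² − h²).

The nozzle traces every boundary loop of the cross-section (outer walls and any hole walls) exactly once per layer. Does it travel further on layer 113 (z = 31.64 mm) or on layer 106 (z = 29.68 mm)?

Layer 113 (z = 31.64): the sphere is not intersected at this z (|z−center|=21.140 > r=10.5); the r=10 sphere at (13.5, 4.5) slices to a regular 12-gon of circumradius 7.477 (√(r²−h²) with h=6.64 from center) (perimeter = 2·12·7.477·sin(180°/12) = 46.45 mm); Combining (union): only the r=10 sphere at (13.5, 4.5) is present, so the union is just that shape — boundary = 46.45 mm. So its perimeter = 46.45 mm. Layer 106 (z = 29.68): the sphere is not intersected at this z (|z−center|=19.180 > r=10.5); the sphere at (13.5, 4.5): section is a regular 12-gon, circumradius = √(r²−h²) = √(10²−4.68²) = 8.837 (perimeter = 2·12·8.837·sin(180°/12) = 54.89 mm); Merging all regions: only the r=10 sphere at (13.5, 4.5) is present, so the union is just that shape — boundary = 54.89 mm. So its perimeter = 54.89 mm. Layer 106 is larger (54.89 vs 46.45 mm).

layer 106 (z = 29.68 mm)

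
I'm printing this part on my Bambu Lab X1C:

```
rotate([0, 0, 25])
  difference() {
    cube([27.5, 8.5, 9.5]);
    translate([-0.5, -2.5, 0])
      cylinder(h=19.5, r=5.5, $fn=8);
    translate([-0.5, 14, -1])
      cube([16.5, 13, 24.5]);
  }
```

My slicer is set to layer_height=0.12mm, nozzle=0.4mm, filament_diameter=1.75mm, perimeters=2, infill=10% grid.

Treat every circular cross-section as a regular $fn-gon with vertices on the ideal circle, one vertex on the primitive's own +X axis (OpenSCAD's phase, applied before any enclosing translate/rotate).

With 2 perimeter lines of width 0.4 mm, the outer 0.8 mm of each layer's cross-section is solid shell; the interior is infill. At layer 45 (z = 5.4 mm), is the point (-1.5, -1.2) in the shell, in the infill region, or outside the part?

At z = 5.4 mm: the cube is present — its section is the full 27.5×8.5 rectangle; the r=5.5 cylinder at (-0.5, -2.5) gives a regular 8-gon of circumradius 5.5 (constant along its height); the cube at (-0.5, 14) is present — its section is the full 16.5×13 rectangle; After the difference (first − rest): starting from the 27.5×8.5 cube, the r=5.5 cylinder at (-0.5, -2.5) partially overlaps it — only the 7.49 mm² overlap (of its 85.56 mm²) is removed, clipping the outline; the 16.5×13 cube at (-0.5, 14) misses the remaining region (no effect) — 1 connected region; (whole slice rotated 25° about Z — lengths, areas and connectivity unchanged). Overall, the cross-section is a single solid region. Undo the 25° rotation: the query point maps to (-1.867, -0.454) in the un-rotated model frame. The nearest boundary edge runs (3.39, 1.39)→(0.00, 2.79); distance from the point to it = 3.74 mm. The point is not inside any of the regions above, so it lies outside the cross-section (3.74 mm from the nearest boundary).

outside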